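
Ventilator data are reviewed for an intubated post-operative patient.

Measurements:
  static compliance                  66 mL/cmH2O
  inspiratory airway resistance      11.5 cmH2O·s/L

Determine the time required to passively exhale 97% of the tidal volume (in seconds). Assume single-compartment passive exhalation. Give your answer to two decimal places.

τ = R × C = 11.5 × 66 mL/cmH2O = 11.5 × 0.066 L/cmH2O = 0.759 s.
Exhaled fraction f = 1 − e^(−t/τ) → t = −τ·ln(1 − f) = −0.759·ln(0.03) = 2.661 s.

2.66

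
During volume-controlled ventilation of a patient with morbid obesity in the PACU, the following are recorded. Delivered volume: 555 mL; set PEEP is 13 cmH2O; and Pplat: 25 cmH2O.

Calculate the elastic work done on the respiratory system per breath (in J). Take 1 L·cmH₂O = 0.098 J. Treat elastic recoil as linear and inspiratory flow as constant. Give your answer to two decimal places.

Elastic work ≈ ½ × (Pplat − PEEP) × Vt = 0.5 × (25 − 13) × 0.555 L = 0.5 × 12.0 × 0.555 = 3.33 L·cmH2O.
× 0.098 J/(L·cmH2O) → 0.3263 J.

0.33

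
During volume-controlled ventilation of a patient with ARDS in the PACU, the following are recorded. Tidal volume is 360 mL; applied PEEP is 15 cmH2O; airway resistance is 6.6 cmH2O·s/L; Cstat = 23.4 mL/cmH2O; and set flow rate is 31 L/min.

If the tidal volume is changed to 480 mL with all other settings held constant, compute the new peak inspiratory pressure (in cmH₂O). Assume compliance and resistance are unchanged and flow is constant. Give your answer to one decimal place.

Flow: 31 L/min ÷ 60 = 0.5167 L/s.
PIP = Vt/C + R·V̇ + PEEP (constant-flow equation of motion).
Only the elastic term changes: ΔPIP = ΔVt / C = (480 − 360) / 23.4 = 5.128 cmH2O.
Original PIP = 360/23.4 + 6.6×0.5167 + 15 = 33.795 cmH2O; new PIP = 33.795 + (5.128) = 38.923 cmH2O.

38.9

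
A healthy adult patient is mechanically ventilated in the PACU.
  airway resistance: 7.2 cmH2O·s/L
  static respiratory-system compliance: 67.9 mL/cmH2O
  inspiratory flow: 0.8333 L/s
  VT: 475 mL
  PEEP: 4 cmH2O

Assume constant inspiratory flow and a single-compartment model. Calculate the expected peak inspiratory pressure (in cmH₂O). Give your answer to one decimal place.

17.0

Equation of motion (constant flow): PIP = Vt/C + R·V̇ + PEEP.
PIP = 475/67.9 + 7.2×0.8333 + 4 = 6.996 + 6.0 + 4 = 16.996 cmH2O.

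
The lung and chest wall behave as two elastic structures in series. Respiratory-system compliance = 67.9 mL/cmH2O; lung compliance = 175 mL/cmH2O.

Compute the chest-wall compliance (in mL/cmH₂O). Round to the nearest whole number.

1/Ccw = 1/Crs − 1/CL.
1/Ccw = 1/67.9 − 1/175 = 0.009013.
Ccw = 110.95 mL/cmH2O.

111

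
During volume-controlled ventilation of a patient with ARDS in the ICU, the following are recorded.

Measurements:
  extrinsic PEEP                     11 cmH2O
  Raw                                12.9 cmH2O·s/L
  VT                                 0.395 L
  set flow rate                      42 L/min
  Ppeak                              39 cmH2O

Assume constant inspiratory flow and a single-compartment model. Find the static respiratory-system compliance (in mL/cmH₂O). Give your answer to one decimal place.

Flow: 42 L/min ÷ 60 = 0.7 L/s.
Equation of motion (constant flow): PIP = Vt/C + R·V̇ + PEEP.
Vt/C = PIP − R·V̇ − PEEP = 39 − 12.9×0.7 − 11 = 39 − 9.03 − 11 = 18.97 cmH2O.
C = Vt / 18.97 = 395 / 18.97 = 20.822 mL/cmH2O.

20.8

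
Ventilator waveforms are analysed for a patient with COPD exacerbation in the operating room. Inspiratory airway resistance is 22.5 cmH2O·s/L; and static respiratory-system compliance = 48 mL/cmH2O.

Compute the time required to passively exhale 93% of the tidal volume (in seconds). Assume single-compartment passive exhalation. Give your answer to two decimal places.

2.87

τ = R × C = 22.5 × 48 mL/cmH2O = 22.5 × 0.048 L/cmH2O = 1.08 s.
Exhaled fraction f = 1 − e^(−t/τ) → t = −τ·ln(1 − f) = −1.08·ln(0.07) = 2.872 s.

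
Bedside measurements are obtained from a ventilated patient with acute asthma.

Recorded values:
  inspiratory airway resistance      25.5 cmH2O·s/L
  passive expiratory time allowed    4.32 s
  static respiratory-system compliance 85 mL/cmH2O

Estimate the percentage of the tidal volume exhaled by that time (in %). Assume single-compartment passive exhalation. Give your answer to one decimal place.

τ = R × C = 25.5 × 85 mL/cmH2O = 25.5 × 0.085 L/cmH2O = 2.168 s.
Passive exhalation: V(t)/V₀ = e^(−t/τ) = e^(−4.32/2.168) = 0.1363.
Fraction exhaled = 1 − 0.1363 = 0.8637 → 86.37%.

86.4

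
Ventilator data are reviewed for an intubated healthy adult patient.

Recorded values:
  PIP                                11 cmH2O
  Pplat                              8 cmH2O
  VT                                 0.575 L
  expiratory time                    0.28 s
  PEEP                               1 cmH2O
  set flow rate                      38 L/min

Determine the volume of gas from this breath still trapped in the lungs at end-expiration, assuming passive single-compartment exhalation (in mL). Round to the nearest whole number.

Flow: 38 L/min ÷ 60 = 0.6333 L/s.
R = (PIP − Pplat)/V̇ = (11 − 8) / 0.6333 = 3.0/0.6333 = 4.737 cmH2O·s/L.
C = Vt/(Pplat − PEEP) = 575.0 / (8 − 1) = 575.0/7.0 = 82.143 mL/cmH2O.
τ = R × C = 4.737 × 0.08214 L/cmH2O = 0.3891 s.
Fraction remaining = e^(−Te/τ) = e^(−0.28/0.3891) = 0.4869.
Trapped volume = 575.0 × 0.4869 = 279.97 mL.

280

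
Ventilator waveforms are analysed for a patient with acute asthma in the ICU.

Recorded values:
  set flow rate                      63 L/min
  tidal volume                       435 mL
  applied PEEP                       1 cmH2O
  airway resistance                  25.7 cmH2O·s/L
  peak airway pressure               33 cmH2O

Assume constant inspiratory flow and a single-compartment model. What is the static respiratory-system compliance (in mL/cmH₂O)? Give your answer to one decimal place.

Flow: 63 L/min ÷ 60 = 1.05 L/s.
Equation of motion (constant flow): PIP = Vt/C + R·V̇ + PEEP.
Vt/C = PIP − R·V̇ − PEEP = 33 − 25.7×1.05 − 1 = 33 − 26.985 − 1 = 5.015 cmH2O.
C = Vt / 5.015 = 435 / 5.015 = 86.74 mL/cmH2O.

86.7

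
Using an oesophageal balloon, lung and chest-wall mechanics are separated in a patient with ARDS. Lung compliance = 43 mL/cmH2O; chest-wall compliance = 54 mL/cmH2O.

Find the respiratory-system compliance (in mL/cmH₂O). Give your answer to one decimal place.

Lung and chest wall are elastances in series: 1/Crs = 1/CL + 1/Ccw.
1/Crs = 1/43 + 1/54 = 0.04177.
Crs = 23.941 mL/cmH2O.

23.9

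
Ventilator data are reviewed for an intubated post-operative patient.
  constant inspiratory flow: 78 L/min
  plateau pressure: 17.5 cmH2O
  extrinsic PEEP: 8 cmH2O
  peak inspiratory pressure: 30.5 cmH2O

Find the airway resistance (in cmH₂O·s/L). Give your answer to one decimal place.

Flow: 78 L/min ÷ 60 = 1.3 L/s.
Raw = (PIP − Pplat) / flow = (30.5 − 17.5) / 1.3 = 13.0 / 1.3 = 10.0 cmH2O·s/L.

10.0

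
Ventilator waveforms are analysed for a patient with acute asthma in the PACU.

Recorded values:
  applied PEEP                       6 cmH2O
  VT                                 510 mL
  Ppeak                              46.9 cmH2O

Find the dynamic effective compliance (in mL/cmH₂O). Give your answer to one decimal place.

Dynamic compliance = Vt / (PIP − PEEP) = 510 / (46.9 − 6) = 510 / 40.9 = 12.469 mL/cmH2O.

12.5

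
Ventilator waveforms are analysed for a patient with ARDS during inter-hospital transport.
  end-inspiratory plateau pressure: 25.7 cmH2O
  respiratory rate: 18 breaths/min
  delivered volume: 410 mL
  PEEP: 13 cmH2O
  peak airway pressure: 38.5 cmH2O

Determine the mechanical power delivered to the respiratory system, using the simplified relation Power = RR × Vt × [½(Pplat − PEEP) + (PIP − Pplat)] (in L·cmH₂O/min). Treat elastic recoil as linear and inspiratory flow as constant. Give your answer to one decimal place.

141.3

Per-breath work = Vt × [½(Pplat−PEEP) + (PIP−Pplat)] = 0.410 × [0.5×12.7 + 12.8] = 0.410 × 19.15 = 7.852 L·cmH2O.
Power = 18 × 7.852 = 141.34 L·cmH2O/min.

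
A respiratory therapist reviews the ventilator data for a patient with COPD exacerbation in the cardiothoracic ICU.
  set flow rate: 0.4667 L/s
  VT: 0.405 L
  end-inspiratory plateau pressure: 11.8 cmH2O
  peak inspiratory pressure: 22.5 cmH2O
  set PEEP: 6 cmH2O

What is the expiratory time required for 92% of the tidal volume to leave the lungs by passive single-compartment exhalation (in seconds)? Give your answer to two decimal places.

R = (PIP − Pplat)/V̇ = (22.5 − 11.8) / 0.4667 = 10.7/0.4667 = 22.927 cmH2O·s/L.
C = Vt/(Pplat − PEEP) = 405.0 / (11.8 − 6) = 405.0/5.8 = 69.828 mL/cmH2O.
τ = R × C = 22.927 × 0.06983 L/cmH2O = 1.601 s.
t = −τ·ln(1 − 0.92) = −1.601·ln(0.08) = 4.044 s.

4.04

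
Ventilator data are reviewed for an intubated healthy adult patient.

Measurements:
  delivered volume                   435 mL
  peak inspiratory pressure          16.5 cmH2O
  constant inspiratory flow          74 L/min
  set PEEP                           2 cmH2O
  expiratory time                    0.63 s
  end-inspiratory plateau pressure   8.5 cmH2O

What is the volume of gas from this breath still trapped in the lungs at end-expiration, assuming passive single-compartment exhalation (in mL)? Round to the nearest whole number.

Flow: 74 L/min ÷ 60 = 1.2333 L/s.
R = (PIP − Pplat)/V̇ = (16.5 − 8.5) / 1.2333 = 8.0/1.2333 = 6.487 cmH2O·s/L.
C = Vt/(Pplat − PEEP) = 435.0 / (8.5 − 2) = 435.0/6.5 = 66.923 mL/cmH2O.
τ = R × C = 6.487 × 0.06692 L/cmH2O = 0.4341 s.
Fraction remaining = e^(−Te/τ) = e^(−0.63/0.4341) = 0.2343.
Trapped volume = 435.0 × 0.2343 = 101.92 mL.

102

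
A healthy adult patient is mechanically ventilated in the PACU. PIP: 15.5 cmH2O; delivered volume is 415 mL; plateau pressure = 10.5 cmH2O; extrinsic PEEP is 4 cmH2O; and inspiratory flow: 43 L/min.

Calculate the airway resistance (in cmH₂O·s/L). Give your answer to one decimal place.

Flow: 43 L/min ÷ 60 = 0.7167 L/s.
Raw = (PIP − Pplat) / flow = (15.5 − 10.5) / 0.7167 = 5.0 / 0.7167 = 6.976 cmH2O·s/L.

7.0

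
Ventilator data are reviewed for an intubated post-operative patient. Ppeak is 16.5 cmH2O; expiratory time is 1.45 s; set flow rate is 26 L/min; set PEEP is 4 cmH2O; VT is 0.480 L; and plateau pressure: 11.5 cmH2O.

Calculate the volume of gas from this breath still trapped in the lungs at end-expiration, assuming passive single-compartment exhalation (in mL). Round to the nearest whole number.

Flow: 26 L/min ÷ 60 = 0.4333 L/s.
R = (PIP − Pplat)/V̇ = (16.5 − 11.5) / 0.4333 = 5.0/0.4333 = 11.539 cmH2O·s/L.
C = Vt/(Pplat − PEEP) = 480.0 / (11.5 − 4) = 480.0/7.5 = 64.0 mL/cmH2O.
τ = R × C = 11.539 × 0.064 L/cmH2O = 0.7385 s.
Fraction remaining = e^(−Te/τ) = e^(−1.45/0.7385) = 0.1404.
Trapped volume = 480.0 × 0.1404 = 67.392 mL.

67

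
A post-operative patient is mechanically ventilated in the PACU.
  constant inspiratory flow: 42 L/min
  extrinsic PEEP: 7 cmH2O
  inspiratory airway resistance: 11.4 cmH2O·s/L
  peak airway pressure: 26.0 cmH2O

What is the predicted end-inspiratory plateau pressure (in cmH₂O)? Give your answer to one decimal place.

Flow: 42 L/min ÷ 60 = 0.7 L/s.
Pplat = PIP − Raw × flow = 26.0 − 11.4 × 0.7 = 26.0 − 7.98 = 18.02 cmH2O.

18.0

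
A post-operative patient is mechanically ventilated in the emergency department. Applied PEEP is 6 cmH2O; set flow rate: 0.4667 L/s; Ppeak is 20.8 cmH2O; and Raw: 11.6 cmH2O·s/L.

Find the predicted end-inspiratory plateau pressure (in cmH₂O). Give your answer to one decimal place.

15.4

Pplat = PIP − Raw × flow = 20.8 − 11.6 × 0.4667 = 20.8 − 5.414 = 15.386 cmH2O.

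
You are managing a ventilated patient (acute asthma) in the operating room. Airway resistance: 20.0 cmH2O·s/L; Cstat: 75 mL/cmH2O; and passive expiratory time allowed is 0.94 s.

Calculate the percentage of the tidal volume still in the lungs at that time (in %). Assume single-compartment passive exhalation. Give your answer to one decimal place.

τ = R × C = 20.0 × 75 mL/cmH2O = 20.0 × 0.075 L/cmH2O = 1.5 s.
Passive exhalation: V(t)/V₀ = e^(−t/τ) = e^(−0.94/1.5) = 0.5344.
Fraction remaining = 0.5344 → 53.44%.

53.4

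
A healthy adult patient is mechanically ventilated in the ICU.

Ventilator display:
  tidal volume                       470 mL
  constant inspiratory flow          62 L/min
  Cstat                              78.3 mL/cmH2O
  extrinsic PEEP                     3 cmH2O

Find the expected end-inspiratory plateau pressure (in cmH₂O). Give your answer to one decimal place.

9.0

Pplat = PEEP + Vt / Cstat = 3 + 470 / 78.3 = 3 + 6.003 = 9.003 cmH2O.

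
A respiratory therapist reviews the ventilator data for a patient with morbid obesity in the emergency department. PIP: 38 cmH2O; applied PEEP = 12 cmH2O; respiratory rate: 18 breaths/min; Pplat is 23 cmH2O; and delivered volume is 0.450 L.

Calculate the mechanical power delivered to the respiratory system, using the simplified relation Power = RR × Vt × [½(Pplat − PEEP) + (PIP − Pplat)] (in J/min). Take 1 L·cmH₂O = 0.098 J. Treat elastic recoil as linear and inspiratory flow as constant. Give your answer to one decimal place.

16.3

Per-breath work = Vt × [½(Pplat−PEEP) + (PIP−Pplat)] = 0.450 × [0.5×11.0 + 15.0] = 0.450 × 20.5 = 9.225 L·cmH2O.
Power = 18 × 9.225 = 166.05 L·cmH2O/min.
× 0.098 J/(L·cmH2O) → 16.273 J/min.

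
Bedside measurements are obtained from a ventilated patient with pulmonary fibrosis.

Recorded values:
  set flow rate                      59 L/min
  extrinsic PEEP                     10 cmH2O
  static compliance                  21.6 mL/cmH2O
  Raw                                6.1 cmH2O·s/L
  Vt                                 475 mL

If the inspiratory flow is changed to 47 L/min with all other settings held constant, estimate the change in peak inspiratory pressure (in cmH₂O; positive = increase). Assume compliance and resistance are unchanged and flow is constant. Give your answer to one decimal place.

Flow: 59 L/min ÷ 60 = 0.9833 L/s.
New flow: 47 L/min ÷ 60 = 0.7833 L/s.
PIP = Vt/C + R·V̇ + PEEP (constant-flow equation of motion).
Only the resistive term changes: ΔPIP = R × ΔV̇ = 6.1 × (0.7833 − 0.9833) = 6.1 × -0.2 = -1.22 cmH2O.

-1.2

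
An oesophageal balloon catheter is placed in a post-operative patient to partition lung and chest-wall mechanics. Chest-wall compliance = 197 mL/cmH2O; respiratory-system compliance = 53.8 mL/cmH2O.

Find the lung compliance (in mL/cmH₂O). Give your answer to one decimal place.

74.0

1/CL = 1/Crs − 1/Ccw.
1/CL = 1/53.8 − 1/197 = 0.01351.
CL = 74.019 mL/cmH2O.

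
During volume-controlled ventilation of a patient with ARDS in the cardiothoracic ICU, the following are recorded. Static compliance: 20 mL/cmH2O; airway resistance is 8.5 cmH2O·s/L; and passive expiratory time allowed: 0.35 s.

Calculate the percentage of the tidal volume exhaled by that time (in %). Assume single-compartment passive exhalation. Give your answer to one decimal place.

87.2

τ = R × C = 8.5 × 20 mL/cmH2O = 8.5 × 0.020 L/cmH2O = 0.17 s.
Passive exhalation: V(t)/V₀ = e^(−t/τ) = e^(−0.35/0.17) = 0.1276.
Fraction exhaled = 1 − 0.1276 = 0.8724 → 87.24%.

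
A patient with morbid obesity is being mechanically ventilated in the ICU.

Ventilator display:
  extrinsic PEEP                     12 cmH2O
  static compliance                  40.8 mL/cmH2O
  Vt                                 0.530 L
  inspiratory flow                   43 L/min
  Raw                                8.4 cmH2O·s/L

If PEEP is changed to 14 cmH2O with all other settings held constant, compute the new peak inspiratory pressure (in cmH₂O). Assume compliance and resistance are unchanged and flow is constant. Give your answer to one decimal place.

33.0

Flow: 43 L/min ÷ 60 = 0.7167 L/s.
PIP = Vt/C + R·V̇ + PEEP (constant-flow equation of motion).
Only the baseline term changes: ΔPIP = ΔPEEP = 14 − 12 = 2.0 cmH2O.
Original PIP = 530/40.8 + 8.4×0.7167 + 12 = 31.01 cmH2O; new PIP = 31.01 + (2.0) = 33.01 cmH2O.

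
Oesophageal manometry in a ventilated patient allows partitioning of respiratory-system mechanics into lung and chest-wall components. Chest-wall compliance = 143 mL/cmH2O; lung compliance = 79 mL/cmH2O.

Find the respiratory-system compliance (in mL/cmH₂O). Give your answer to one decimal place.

Lung and chest wall are elastances in series: 1/Crs = 1/CL + 1/Ccw.
1/Crs = 1/79 + 1/143 = 0.01965.
Crs = 50.891 mL/cmH2O.

50.9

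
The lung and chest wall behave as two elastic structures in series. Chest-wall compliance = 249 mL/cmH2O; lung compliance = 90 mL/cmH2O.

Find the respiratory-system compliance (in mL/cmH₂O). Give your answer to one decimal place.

Lung and chest wall are elastances in series: 1/Crs = 1/CL + 1/Ccw.
1/Crs = 1/90 + 1/249 = 0.01513.
Crs = 66.094 mL/cmH2O.

66.1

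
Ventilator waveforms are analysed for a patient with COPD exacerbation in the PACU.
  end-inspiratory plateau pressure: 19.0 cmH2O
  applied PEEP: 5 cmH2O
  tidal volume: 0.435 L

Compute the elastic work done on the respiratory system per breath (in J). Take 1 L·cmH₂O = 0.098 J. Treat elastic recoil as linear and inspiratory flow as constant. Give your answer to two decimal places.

0.30

Elastic work ≈ ½ × (Pplat − PEEP) × Vt = 0.5 × (19.0 − 5) × 0.435 L = 0.5 × 14.0 × 0.435 = 3.045 L·cmH2O.
× 0.098 J/(L·cmH2O) → 0.2984 J.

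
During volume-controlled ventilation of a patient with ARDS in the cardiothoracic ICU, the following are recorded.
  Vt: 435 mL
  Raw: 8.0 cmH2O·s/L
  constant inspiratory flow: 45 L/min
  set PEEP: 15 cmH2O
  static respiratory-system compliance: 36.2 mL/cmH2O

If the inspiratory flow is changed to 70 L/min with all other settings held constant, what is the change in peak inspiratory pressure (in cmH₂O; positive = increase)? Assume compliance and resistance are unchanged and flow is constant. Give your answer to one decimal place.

3.3

Flow: 45 L/min ÷ 60 = 0.75 L/s.
New flow: 70 L/min ÷ 60 = 1.1667 L/s.
PIP = Vt/C + R·V̇ + PEEP (constant-flow equation of motion).
Only the resistive term changes: ΔPIP = R × ΔV̇ = 8.0 × (1.1667 − 0.75) = 8.0 × 0.4167 = 3.334 cmH2O.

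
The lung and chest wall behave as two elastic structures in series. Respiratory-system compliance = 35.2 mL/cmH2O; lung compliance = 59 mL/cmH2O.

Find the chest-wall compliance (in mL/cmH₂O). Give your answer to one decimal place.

87.3

1/Ccw = 1/Crs − 1/CL.
1/Ccw = 1/35.2 − 1/59 = 0.01146.
Ccw = 87.26 mL/cmH2O.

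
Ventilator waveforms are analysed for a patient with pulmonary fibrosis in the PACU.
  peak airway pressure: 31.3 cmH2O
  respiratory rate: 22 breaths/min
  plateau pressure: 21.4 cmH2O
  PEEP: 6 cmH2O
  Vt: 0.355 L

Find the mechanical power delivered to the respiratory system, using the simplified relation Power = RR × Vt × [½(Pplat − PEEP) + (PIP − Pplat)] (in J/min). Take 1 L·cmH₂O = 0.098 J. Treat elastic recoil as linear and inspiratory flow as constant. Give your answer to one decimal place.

Per-breath work = Vt × [½(Pplat−PEEP) + (PIP−Pplat)] = 0.355 × [0.5×15.4 + 9.9] = 0.355 × 17.6 = 6.248 L·cmH2O.
Power = 22 × 6.248 = 137.46 L·cmH2O/min.
× 0.098 J/(L·cmH2O) → 13.471 J/min.

13.5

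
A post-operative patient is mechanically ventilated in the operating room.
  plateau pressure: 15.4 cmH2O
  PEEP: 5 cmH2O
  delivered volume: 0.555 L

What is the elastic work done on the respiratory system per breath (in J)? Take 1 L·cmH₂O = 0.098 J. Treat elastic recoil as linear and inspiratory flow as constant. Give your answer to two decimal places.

Elastic work ≈ ½ × (Pplat − PEEP) × Vt = 0.5 × (15.4 − 5) × 0.555 L = 0.5 × 10.4 × 0.555 = 2.886 L·cmH2O.
× 0.098 J/(L·cmH2O) → 0.2828 J.

0.28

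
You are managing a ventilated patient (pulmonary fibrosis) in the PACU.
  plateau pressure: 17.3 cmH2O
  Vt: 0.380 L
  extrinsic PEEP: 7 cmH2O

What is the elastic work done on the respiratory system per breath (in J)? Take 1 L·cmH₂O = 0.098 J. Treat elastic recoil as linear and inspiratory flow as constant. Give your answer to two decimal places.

0.19

Elastic work ≈ ½ × (Pplat − PEEP) × Vt = 0.5 × (17.3 − 7) × 0.380 L = 0.5 × 10.3 × 0.380 = 1.957 L·cmH2O.
× 0.098 J/(L·cmH2O) → 0.1918 J.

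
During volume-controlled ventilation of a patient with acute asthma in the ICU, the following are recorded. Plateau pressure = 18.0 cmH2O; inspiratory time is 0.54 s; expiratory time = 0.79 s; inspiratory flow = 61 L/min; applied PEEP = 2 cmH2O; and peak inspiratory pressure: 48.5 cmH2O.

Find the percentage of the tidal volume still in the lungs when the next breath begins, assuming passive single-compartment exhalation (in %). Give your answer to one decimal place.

Flow: 61 L/min ÷ 60 = 1.0167 L/s.
Vt = flow × Ti = 1.0167 L/s × 0.54 s × 1000 mL/L = 549.02 mL.
R = (PIP − Pplat)/V̇ = (48.5 − 18.0) / 1.0167 = 30.5/1.0167 = 29.999 cmH2O·s/L.
C = Vt/(Pplat − PEEP) = 549.02 / (18.0 − 2) = 549.02/16.0 = 34.314 mL/cmH2O.
τ = R × C = 29.999 × 0.03431 L/cmH2O = 1.029 s.
Fraction remaining at end-expiration = e^(−Te/τ) = e^(−0.79/1.029) = 0.4641 → 46.41%.

46.4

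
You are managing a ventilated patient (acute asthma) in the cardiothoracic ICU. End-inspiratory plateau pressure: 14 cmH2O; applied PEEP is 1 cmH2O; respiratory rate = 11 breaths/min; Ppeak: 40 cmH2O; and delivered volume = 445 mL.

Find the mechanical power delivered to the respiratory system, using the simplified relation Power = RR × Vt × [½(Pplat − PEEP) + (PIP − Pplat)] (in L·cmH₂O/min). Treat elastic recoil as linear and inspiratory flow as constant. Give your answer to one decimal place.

Per-breath work = Vt × [½(Pplat−PEEP) + (PIP−Pplat)] = 0.445 × [0.5×13.0 + 26.0] = 0.445 × 32.5 = 14.463 L·cmH2O.
Power = 11 × 14.463 = 159.09 L·cmH2O/min.

159.1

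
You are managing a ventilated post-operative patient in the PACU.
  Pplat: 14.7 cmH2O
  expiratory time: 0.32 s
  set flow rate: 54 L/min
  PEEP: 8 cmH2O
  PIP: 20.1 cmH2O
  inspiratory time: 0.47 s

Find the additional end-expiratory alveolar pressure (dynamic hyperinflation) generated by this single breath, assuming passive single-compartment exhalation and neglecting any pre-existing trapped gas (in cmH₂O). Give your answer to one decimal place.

Flow: 54 L/min ÷ 60 = 0.9 L/s.
Vt = flow × Ti = 0.9 L/s × 0.47 s × 1000 mL/L = 423.0 mL.
R = (PIP − Pplat)/V̇ = (20.1 − 14.7) / 0.9 = 5.4/0.9 = 6.0 cmH2O·s/L.
C = Vt/(Pplat − PEEP) = 423.0 / (14.7 − 8) = 423.0/6.7 = 63.134 mL/cmH2O.
τ = R × C = 6.0 × 0.06313 L/cmH2O = 0.3788 s.
Fraction remaining = e^(−Te/τ) = e^(−0.32/0.3788) = 0.4297; trapped volume = 423.0 × 0.4297 = 181.76 mL.
Additional alveolar pressure from trapping ≈ V_trapped / C = 181.76 / 63.134 = 2.879 cmH2O.

2.9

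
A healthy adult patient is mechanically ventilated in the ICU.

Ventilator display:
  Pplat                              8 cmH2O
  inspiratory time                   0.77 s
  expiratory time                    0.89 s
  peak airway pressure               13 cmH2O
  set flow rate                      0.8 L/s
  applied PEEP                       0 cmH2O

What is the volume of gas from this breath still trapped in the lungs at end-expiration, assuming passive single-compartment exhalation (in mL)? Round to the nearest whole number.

97

Vt = flow × Ti = 0.8 L/s × 0.77 s × 1000 mL/L = 616.0 mL.
R = (PIP − Pplat)/V̇ = (13 − 8) / 0.8 = 5.0/0.8 = 6.25 cmH2O·s/L.
C = Vt/(Pplat − PEEP) = 616.0 / (8 − 0) = 616.0/8.0 = 77.0 mL/cmH2O.
τ = R × C = 6.25 × 0.077 L/cmH2O = 0.4813 s.
Fraction remaining = e^(−Te/τ) = e^(−0.89/0.4813) = 0.1574.
Trapped volume = 616.0 × 0.1574 = 96.958 mL.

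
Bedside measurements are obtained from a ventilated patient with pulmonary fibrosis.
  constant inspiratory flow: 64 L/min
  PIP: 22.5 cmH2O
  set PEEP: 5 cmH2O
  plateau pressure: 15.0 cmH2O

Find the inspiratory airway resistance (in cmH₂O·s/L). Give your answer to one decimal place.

7.0

Flow: 64 L/min ÷ 60 = 1.0667 L/s.
Raw = (PIP − Pplat) / flow = (22.5 − 15.0) / 1.0667 = 7.5 / 1.0667 = 7.031 cmH2O·s/L.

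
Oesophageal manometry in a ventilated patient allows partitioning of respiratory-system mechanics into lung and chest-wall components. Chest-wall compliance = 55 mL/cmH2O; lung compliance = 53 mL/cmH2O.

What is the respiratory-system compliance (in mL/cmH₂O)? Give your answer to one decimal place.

27.0

Lung and chest wall are elastances in series: 1/Crs = 1/CL + 1/Ccw.
1/Crs = 1/53 + 1/55 = 0.03705.
Crs = 26.991 mL/cmH2O.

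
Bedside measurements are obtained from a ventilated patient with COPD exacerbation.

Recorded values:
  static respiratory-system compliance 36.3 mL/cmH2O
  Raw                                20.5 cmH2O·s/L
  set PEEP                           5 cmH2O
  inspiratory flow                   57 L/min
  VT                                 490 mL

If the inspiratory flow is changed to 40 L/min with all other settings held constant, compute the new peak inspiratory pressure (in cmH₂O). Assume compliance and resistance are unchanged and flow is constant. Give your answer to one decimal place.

Flow: 57 L/min ÷ 60 = 0.95 L/s.
New flow: 40 L/min ÷ 60 = 0.6667 L/s.
PIP = Vt/C + R·V̇ + PEEP (constant-flow equation of motion).
Only the resistive term changes: ΔPIP = R × ΔV̇ = 20.5 × (0.6667 − 0.95) = 20.5 × -0.2833 = -5.808 cmH2O.
Original PIP = 490/36.3 + 20.5×0.95 + 5 = 37.974 cmH2O; new PIP = 37.974 + (-5.808) = 32.166 cmH2O.

32.2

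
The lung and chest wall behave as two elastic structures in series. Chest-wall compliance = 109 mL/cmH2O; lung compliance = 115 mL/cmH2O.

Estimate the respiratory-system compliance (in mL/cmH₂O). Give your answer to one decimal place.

56.0

Lung and chest wall are elastances in series: 1/Crs = 1/CL + 1/Ccw.
1/Crs = 1/115 + 1/109 = 0.01787.
Crs = 55.96 mL/cmH2O.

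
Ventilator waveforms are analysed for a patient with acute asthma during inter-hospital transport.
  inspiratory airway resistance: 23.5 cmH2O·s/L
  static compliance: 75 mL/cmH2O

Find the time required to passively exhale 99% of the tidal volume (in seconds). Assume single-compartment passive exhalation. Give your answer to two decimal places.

8.12

τ = R × C = 23.5 × 75 mL/cmH2O = 23.5 × 0.075 L/cmH2O = 1.763 s.
Exhaled fraction f = 1 − e^(−t/τ) → t = −τ·ln(1 − f) = −1.763·ln(0.01) = 8.119 s.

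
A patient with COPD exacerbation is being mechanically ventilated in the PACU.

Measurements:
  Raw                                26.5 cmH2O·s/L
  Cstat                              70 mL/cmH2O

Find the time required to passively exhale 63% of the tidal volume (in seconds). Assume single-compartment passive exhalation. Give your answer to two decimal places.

τ = R × C = 26.5 × 70 mL/cmH2O = 26.5 × 0.070 L/cmH2O = 1.855 s.
Exhaled fraction f = 1 − e^(−t/τ) → t = −τ·ln(1 − f) = −1.855·ln(0.37) = 1.844 s.

1.84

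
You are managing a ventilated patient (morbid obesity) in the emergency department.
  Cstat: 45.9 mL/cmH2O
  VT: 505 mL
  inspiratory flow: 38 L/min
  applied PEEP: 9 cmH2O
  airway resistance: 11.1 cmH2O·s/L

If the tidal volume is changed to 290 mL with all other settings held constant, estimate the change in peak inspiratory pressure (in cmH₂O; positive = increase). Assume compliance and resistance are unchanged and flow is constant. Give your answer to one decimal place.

PIP = Vt/C + R·V̇ + PEEP (constant-flow equation of motion).
Only the elastic term changes: ΔPIP = ΔVt / C = (290 − 505) / 45.9 = -4.684 cmH2O.

-4.7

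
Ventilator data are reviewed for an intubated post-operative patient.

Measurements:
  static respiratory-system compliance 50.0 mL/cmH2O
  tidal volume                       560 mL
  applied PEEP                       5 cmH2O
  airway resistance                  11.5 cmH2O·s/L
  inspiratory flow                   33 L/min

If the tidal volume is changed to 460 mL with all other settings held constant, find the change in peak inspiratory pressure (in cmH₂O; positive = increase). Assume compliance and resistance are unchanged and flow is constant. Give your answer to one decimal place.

-2.0

PIP = Vt/C + R·V̇ + PEEP (constant-flow equation of motion).
Only the elastic term changes: ΔPIP = ΔVt / C = (460 − 560) / 50.0 = -2.0 cmH2O.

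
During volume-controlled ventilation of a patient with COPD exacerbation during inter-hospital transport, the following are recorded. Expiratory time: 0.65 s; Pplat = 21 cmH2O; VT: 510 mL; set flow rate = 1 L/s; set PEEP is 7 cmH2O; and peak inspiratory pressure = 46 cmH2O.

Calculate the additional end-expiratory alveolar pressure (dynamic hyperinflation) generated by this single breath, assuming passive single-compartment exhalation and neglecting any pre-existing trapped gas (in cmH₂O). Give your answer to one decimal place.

6.9

R = (PIP − Pplat)/V̇ = (46 − 21) / 1 = 25.0/1 = 25.0 cmH2O·s/L.
C = Vt/(Pplat − PEEP) = 510.0 / (21 − 7) = 510.0/14.0 = 36.429 mL/cmH2O.
τ = R × C = 25.0 × 0.03643 L/cmH2O = 0.9108 s.
Fraction remaining = e^(−Te/τ) = e^(−0.65/0.9108) = 0.4898; trapped volume = 510.0 × 0.4898 = 249.8 mL.
Additional alveolar pressure from trapping ≈ V_trapped / C = 249.8 / 36.429 = 6.857 cmH2O.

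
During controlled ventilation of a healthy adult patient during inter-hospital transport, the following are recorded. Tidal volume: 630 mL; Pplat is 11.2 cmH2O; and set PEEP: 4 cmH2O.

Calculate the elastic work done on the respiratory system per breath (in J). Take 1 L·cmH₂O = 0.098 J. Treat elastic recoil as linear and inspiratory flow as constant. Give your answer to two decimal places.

Elastic work ≈ ½ × (Pplat − PEEP) × Vt = 0.5 × (11.2 − 4) × 0.630 L = 0.5 × 7.2 × 0.630 = 2.268 L·cmH2O.
× 0.098 J/(L·cmH2O) → 0.2223 J.

0.22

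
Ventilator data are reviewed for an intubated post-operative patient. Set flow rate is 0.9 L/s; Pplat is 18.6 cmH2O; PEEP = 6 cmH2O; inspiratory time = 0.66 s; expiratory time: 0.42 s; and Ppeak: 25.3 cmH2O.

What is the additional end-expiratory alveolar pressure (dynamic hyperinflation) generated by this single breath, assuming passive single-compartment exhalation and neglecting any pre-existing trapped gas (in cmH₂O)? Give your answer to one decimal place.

Vt = flow × Ti = 0.9 L/s × 0.66 s × 1000 mL/L = 594.0 mL.
R = (PIP − Pplat)/V̇ = (25.3 − 18.6) / 0.9 = 6.7/0.9 = 7.444 cmH2O·s/L.
C = Vt/(Pplat − PEEP) = 594.0 / (18.6 − 6) = 594.0/12.6 = 47.143 mL/cmH2O.
τ = R × C = 7.444 × 0.04714 L/cmH2O = 0.3509 s.
Fraction remaining = e^(−Te/τ) = e^(−0.42/0.3509) = 0.3021; trapped volume = 594.0 × 0.3021 = 179.45 mL.
Additional alveolar pressure from trapping ≈ V_trapped / C = 179.45 / 47.143 = 3.807 cmH2O.

3.8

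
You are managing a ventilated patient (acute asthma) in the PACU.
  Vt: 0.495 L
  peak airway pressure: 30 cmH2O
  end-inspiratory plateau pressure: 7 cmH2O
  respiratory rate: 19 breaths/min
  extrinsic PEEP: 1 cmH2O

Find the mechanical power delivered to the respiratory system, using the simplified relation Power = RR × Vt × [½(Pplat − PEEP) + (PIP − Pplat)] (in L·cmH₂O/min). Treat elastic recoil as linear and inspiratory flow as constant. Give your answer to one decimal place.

Per-breath work = Vt × [½(Pplat−PEEP) + (PIP−Pplat)] = 0.495 × [0.5×6.0 + 23.0] = 0.495 × 26.0 = 12.87 L·cmH2O.
Power = 19 × 12.87 = 244.53 L·cmH2O/min.

244.5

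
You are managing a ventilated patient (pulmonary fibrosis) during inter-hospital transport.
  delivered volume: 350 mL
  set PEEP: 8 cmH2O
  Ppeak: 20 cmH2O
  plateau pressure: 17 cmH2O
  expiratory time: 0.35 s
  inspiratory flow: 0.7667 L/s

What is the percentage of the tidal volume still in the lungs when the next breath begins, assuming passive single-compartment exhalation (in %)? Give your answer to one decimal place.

R = (PIP − Pplat)/V̇ = (20 − 17) / 0.7667 = 3.0/0.7667 = 3.913 cmH2O·s/L.
C = Vt/(Pplat − PEEP) = 350.0 / (17 − 8) = 350.0/9.0 = 38.889 mL/cmH2O.
τ = R × C = 3.913 × 0.03889 L/cmH2O = 0.1522 s.
Fraction remaining at end-expiration = e^(−Te/τ) = e^(−0.35/0.1522) = 0.1003 → 10.03%.

10.0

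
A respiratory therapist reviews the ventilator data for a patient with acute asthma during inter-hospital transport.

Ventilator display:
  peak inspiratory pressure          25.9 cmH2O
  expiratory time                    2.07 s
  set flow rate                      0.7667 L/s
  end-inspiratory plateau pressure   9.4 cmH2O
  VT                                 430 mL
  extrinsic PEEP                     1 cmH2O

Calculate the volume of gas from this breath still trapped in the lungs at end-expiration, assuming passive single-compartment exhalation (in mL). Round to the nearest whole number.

R = (PIP − Pplat)/V̇ = (25.9 − 9.4) / 0.7667 = 16.5/0.7667 = 21.521 cmH2O·s/L.
C = Vt/(Pplat − PEEP) = 430.0 / (9.4 − 1) = 430.0/8.4 = 51.19 mL/cmH2O.
τ = R × C = 21.521 × 0.05119 L/cmH2O = 1.102 s.
Fraction remaining = e^(−Te/τ) = e^(−2.07/1.102) = 0.1528.
Trapped volume = 430.0 × 0.1528 = 65.704 mL.

66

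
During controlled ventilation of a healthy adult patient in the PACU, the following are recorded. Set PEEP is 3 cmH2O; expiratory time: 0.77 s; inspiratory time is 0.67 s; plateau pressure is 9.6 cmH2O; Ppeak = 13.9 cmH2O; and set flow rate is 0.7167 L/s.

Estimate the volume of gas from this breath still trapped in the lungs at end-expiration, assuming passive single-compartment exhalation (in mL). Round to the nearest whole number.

Vt = flow × Ti = 0.7167 L/s × 0.67 s × 1000 mL/L = 480.19 mL.
R = (PIP − Pplat)/V̇ = (13.9 − 9.6) / 0.7167 = 4.3/0.7167 = 6.0 cmH2O·s/L.
C = Vt/(Pplat − PEEP) = 480.19 / (9.6 − 3) = 480.19/6.6 = 72.756 mL/cmH2O.
τ = R × C = 6.0 × 0.07276 L/cmH2O = 0.4366 s.
Fraction remaining = e^(−Te/τ) = e^(−0.77/0.4366) = 0.1714.
Trapped volume = 480.19 × 0.1714 = 82.305 mL.

82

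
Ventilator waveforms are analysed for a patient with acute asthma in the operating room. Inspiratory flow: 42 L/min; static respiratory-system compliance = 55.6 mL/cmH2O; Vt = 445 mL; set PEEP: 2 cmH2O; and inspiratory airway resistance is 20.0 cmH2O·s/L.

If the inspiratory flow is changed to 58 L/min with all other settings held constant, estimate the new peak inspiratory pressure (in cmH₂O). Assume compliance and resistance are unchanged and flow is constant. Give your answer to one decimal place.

Flow: 42 L/min ÷ 60 = 0.7 L/s.
New flow: 58 L/min ÷ 60 = 0.9667 L/s.
PIP = Vt/C + R·V̇ + PEEP (constant-flow equation of motion).
Only the resistive term changes: ΔPIP = R × ΔV̇ = 20.0 × (0.9667 − 0.7) = 20.0 × 0.2667 = 5.334 cmH2O.
Original PIP = 445/55.6 + 20.0×0.7 + 2 = 24.004 cmH2O; new PIP = 24.004 + (5.334) = 29.338 cmH2O.

29.3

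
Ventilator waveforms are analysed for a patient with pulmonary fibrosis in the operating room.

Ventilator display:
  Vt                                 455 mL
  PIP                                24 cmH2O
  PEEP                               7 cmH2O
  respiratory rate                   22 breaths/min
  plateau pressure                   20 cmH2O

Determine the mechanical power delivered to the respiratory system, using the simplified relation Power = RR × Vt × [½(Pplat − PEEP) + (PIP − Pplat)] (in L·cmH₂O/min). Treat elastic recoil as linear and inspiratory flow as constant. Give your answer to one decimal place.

Per-breath work = Vt × [½(Pplat−PEEP) + (PIP−Pplat)] = 0.455 × [0.5×13.0 + 4.0] = 0.455 × 10.5 = 4.778 L·cmH2O.
Power = 22 × 4.778 = 105.12 L·cmH2O/min.

105.1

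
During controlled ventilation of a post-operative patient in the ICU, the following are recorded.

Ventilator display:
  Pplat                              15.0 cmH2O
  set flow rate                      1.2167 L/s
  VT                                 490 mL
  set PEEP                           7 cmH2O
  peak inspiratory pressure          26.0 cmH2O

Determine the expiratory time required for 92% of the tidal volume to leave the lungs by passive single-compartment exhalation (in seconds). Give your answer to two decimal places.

R = (PIP − Pplat)/V̇ = (26.0 − 15.0) / 1.2167 = 11.0/1.2167 = 9.041 cmH2O·s/L.
C = Vt/(Pplat − PEEP) = 490.0 / (15.0 − 7) = 490.0/8.0 = 61.25 mL/cmH2O.
τ = R × C = 9.041 × 0.06125 L/cmH2O = 0.5538 s.
t = −τ·ln(1 − 0.92) = −0.5538·ln(0.08) = 1.399 s.

1.40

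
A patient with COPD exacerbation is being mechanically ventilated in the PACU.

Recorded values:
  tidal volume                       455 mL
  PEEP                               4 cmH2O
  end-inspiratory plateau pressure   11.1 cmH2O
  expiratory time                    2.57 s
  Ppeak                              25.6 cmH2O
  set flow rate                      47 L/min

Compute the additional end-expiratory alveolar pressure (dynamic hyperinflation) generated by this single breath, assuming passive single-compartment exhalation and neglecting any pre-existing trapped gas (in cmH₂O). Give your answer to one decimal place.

Flow: 47 L/min ÷ 60 = 0.7833 L/s.
R = (PIP − Pplat)/V̇ = (25.6 − 11.1) / 0.7833 = 14.5/0.7833 = 18.511 cmH2O·s/L.
C = Vt/(Pplat − PEEP) = 455.0 / (11.1 − 4) = 455.0/7.1 = 64.085 mL/cmH2O.
τ = R × C = 18.511 × 0.06409 L/cmH2O = 1.186 s.
Fraction remaining = e^(−Te/τ) = e^(−2.57/1.186) = 0.1145; trapped volume = 455.0 × 0.1145 = 52.098 mL.
Additional alveolar pressure from trapping ≈ V_trapped / C = 52.098 / 64.085 = 0.813 cmH2O.

0.8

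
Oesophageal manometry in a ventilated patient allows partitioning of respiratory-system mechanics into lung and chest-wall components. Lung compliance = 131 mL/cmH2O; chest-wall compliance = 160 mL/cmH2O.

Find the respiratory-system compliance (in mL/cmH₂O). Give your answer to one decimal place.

72.0

Lung and chest wall are elastances in series: 1/Crs = 1/CL + 1/Ccw.
1/Crs = 1/131 + 1/160 = 0.01388.
Crs = 72.046 mL/cmH2O.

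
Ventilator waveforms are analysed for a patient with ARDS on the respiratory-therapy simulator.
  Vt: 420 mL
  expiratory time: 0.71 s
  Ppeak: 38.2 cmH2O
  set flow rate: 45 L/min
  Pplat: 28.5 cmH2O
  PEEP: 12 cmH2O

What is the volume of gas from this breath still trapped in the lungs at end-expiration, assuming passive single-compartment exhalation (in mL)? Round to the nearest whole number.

49

Flow: 45 L/min ÷ 60 = 0.75 L/s.
R = (PIP − Pplat)/V̇ = (38.2 − 28.5) / 0.75 = 9.7/0.75 = 12.933 cmH2O·s/L.
C = Vt/(Pplat − PEEP) = 420.0 / (28.5 − 12) = 420.0/16.5 = 25.455 mL/cmH2O.
τ = R × C = 12.933 × 0.02546 L/cmH2O = 0.3293 s.
Fraction remaining = e^(−Te/τ) = e^(−0.71/0.3293) = 0.1158.
Trapped volume = 420.0 × 0.1158 = 48.636 mL.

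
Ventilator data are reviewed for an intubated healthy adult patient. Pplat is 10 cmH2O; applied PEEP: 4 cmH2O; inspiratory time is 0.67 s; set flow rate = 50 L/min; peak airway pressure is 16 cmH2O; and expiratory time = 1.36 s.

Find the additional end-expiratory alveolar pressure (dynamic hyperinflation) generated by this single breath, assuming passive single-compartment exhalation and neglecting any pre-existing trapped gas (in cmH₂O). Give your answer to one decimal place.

0.8

Flow: 50 L/min ÷ 60 = 0.8333 L/s.
Vt = flow × Ti = 0.8333 L/s × 0.67 s × 1000 mL/L = 558.31 mL.
R = (PIP − Pplat)/V̇ = (16 − 10) / 0.8333 = 6.0/0.8333 = 7.2 cmH2O·s/L.
C = Vt/(Pplat − PEEP) = 558.31 / (10 − 4) = 558.31/6.0 = 93.052 mL/cmH2O.
τ = R × C = 7.2 × 0.09305 L/cmH2O = 0.67 s.
Fraction remaining = e^(−Te/τ) = e^(−1.36/0.67) = 0.1314; trapped volume = 558.31 × 0.1314 = 73.362 mL.
Additional alveolar pressure from trapping ≈ V_trapped / C = 73.362 / 93.052 = 0.7884 cmH2O.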